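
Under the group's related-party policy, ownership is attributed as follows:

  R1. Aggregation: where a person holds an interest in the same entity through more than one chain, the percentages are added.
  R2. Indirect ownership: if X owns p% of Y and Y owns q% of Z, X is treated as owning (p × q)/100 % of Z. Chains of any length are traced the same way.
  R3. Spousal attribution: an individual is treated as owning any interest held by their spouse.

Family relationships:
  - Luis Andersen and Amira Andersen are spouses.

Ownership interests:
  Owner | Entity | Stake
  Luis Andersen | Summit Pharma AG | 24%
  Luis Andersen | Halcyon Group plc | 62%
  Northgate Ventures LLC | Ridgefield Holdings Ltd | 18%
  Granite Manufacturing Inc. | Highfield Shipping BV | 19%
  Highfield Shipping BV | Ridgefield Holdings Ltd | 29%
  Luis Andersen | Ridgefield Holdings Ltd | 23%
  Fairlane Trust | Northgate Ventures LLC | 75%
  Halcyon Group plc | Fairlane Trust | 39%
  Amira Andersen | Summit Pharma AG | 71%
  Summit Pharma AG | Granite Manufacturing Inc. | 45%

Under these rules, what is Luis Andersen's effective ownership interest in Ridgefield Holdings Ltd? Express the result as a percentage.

28.619825%

By spousal attribution (R3), Luis Andersen is treated as also owning Amira Andersen's interest in Summit Pharma AG, giving 24% + 71% = 95%.
Chain via Summit Pharma AG → Granite Manufacturing Inc. → Highfield Shipping BV (R2): 95% × 45% × 19% × 29% = 2.355525% of Ridgefield Holdings Ltd.
Chain via Halcyon Group plc → Fairlane Trust → Northgate Ventures LLC (R2): 62% × 39% × 75% × 18% = 3.2643% of Ridgefield Holdings Ltd.
Direct interest in Ridgefield Holdings Ltd: 23%.
Aggregating (R1): 2.355525% + 3.2643% + 23% = 28.619825%.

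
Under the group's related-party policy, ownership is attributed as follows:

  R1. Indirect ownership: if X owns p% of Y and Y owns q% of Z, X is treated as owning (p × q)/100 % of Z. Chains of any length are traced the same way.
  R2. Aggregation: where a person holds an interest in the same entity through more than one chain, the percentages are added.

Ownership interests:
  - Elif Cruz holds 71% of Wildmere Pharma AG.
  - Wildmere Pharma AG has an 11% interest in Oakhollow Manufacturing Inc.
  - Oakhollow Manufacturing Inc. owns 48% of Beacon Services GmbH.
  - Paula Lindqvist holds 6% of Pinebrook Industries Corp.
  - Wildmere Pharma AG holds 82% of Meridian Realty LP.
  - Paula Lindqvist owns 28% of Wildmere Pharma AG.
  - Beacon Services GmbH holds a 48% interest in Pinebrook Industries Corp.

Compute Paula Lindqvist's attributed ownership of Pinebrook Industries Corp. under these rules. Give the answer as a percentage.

6.709632%

Chain via Wildmere Pharma AG → Oakhollow Manufacturing Inc. → Beacon Services GmbH (R1): 28% × 11% × 48% × 48% = 0.709632% of Pinebrook Industries Corp.
Direct interest in Pinebrook Industries Corp: 6%.
Aggregating (R2): 0.709632% + 6% = 6.709632%.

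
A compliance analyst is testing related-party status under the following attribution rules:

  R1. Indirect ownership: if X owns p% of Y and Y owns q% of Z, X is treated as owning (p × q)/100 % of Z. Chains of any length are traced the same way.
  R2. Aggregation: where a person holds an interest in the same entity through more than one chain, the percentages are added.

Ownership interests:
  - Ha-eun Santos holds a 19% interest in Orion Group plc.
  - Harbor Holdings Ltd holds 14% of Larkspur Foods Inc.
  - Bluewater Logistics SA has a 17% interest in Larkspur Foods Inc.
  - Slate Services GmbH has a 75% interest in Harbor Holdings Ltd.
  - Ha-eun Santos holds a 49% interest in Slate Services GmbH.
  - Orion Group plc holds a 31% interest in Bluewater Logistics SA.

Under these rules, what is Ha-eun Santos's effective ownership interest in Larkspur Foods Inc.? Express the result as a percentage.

Chain via Orion Group plc → Bluewater Logistics SA (R1): 19% × 31% × 17% = 1.0013% of Larkspur Foods Inc.
Chain via Slate Services GmbH → Harbor Holdings Ltd (R1): 49% × 75% × 14% = 5.145% of Larkspur Foods Inc.
Aggregating (R2): 1.0013% + 5.145% = 6.1463%.

6.1463%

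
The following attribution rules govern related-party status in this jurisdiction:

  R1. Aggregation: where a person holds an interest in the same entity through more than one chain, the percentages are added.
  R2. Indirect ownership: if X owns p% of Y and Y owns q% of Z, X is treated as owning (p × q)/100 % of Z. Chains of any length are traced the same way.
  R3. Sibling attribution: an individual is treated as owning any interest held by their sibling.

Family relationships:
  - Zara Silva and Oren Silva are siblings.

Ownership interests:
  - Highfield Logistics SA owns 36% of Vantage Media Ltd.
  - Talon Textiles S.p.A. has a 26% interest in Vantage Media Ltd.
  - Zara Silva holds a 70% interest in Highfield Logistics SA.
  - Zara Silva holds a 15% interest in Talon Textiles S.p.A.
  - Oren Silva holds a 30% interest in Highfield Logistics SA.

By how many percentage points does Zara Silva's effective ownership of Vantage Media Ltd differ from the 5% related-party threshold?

By sibling attribution (R3), Zara Silva is treated as also owning Oren Silva's interest in Highfield Logistics SA, giving 70% + 30% = 100%.
Chain via Talon Textiles S.p.A. (R2): 15% × 26% = 3.9% of Vantage Media Ltd.
Chain via Highfield Logistics SA (R2): 100% × 36% = 36% of Vantage Media Ltd.
Aggregating (R1): 3.9% + 36% = 39.9%.
39.9% exceeds the 5% threshold by 34.9 percentage points.

34.9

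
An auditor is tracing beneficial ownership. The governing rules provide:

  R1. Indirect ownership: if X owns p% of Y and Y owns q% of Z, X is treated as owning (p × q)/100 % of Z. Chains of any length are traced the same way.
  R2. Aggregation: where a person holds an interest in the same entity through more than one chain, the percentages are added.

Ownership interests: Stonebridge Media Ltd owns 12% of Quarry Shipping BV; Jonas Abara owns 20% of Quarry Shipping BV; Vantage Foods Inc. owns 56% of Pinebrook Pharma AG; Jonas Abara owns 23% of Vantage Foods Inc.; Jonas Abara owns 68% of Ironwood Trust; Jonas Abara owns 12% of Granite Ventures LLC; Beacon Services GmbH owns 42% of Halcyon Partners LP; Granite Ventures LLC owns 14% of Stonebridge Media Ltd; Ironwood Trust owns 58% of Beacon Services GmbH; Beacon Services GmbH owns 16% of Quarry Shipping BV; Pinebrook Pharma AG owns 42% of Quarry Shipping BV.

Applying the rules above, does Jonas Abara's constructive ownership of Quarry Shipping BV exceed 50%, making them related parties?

No

Chain via Vantage Foods Inc. → Pinebrook Pharma AG (R1): 23% × 56% × 42% = 5.4096% of Quarry Shipping BV.
Chain via Ironwood Trust → Beacon Services GmbH (R1): 68% × 58% × 16% = 6.3104% of Quarry Shipping BV.
Chain via Granite Ventures LLC → Stonebridge Media Ltd (R1): 12% × 14% × 12% = 0.2016% of Quarry Shipping BV.
Direct interest in Quarry Shipping BV: 20%.
Aggregating (R2): 5.4096% + 6.3104% + 0.2016% + 20% = 31.9216%.
31.9216% does not exceed the 50% threshold, so Jonas is not a related party to Quarry Shipping BV.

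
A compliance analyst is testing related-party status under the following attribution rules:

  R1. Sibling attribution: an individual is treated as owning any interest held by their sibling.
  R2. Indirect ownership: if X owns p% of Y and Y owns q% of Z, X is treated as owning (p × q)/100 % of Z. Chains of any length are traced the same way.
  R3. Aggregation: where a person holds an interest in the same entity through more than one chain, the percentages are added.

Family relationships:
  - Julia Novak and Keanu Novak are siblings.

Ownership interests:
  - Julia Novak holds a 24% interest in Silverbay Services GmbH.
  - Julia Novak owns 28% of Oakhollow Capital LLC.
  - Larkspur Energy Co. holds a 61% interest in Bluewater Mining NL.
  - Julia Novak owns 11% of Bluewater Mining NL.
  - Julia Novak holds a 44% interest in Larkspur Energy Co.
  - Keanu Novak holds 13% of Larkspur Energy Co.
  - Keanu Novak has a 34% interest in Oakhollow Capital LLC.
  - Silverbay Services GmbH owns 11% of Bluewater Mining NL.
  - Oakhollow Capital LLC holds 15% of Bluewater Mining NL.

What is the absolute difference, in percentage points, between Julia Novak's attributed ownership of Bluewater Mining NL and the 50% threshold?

By sibling attribution (R1), Julia Novak is treated as also owning Keanu Novak's interest in Larkspur Energy Co, giving 44% + 13% = 57%.
By sibling attribution (R1), Julia Novak is treated as also owning Keanu Novak's interest in Oakhollow Capital LLC, giving 28% + 34% = 62%.
Chain via Larkspur Energy Co. (R2): 57% × 61% = 34.77% of Bluewater Mining NL.
Chain via Silverbay Services GmbH (R2): 24% × 11% = 2.64% of Bluewater Mining NL.
Chain via Oakhollow Capital LLC (R2): 62% × 15% = 9.3% of Bluewater Mining NL.
Direct interest in Bluewater Mining NL: 11%.
Aggregating (R3): 34.77% + 2.64% + 9.3% + 11% = 57.71%.
57.71% exceeds the 50% threshold by 7.71 percentage points.

7.71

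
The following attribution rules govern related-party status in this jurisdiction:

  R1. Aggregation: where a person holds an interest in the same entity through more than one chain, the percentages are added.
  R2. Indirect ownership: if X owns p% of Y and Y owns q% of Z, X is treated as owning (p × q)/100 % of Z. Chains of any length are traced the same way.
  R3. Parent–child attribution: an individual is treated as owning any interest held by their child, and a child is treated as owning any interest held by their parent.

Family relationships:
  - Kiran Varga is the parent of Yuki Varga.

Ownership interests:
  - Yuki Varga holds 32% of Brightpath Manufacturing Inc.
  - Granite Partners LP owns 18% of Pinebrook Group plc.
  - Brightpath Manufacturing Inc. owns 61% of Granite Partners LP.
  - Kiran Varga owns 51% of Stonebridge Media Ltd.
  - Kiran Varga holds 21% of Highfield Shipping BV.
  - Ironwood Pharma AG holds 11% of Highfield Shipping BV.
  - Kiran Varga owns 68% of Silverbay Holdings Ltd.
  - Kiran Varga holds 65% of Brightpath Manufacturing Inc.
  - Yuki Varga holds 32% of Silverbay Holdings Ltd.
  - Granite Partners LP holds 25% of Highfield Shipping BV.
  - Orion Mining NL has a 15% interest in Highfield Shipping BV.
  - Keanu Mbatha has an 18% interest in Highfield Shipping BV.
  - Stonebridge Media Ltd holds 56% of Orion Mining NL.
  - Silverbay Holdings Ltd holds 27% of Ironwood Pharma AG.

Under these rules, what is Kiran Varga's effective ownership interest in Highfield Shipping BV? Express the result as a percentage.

By parent–child attribution (R3), Kiran Varga is treated as also owning Yuki Varga's interest in Silverbay Holdings Ltd, giving 68% + 32% = 100%.
By parent–child attribution (R3), Kiran Varga is treated as also owning Yuki Varga's interest in Brightpath Manufacturing Inc, giving 65% + 32% = 97%.
Chain via Stonebridge Media Ltd → Orion Mining NL (R2): 51% × 56% × 15% = 4.284% of Highfield Shipping BV.
Chain via Silverbay Holdings Ltd → Ironwood Pharma AG (R2): 100% × 27% × 11% = 2.97% of Highfield Shipping BV.
Chain via Brightpath Manufacturing Inc. → Granite Partners LP (R2): 97% × 61% × 25% = 14.7925% of Highfield Shipping BV.
Direct interest in Highfield Shipping BV: 21%.
Aggregating (R1): 4.284% + 2.97% + 14.7925% + 21% = 43.0465%.

43.0465%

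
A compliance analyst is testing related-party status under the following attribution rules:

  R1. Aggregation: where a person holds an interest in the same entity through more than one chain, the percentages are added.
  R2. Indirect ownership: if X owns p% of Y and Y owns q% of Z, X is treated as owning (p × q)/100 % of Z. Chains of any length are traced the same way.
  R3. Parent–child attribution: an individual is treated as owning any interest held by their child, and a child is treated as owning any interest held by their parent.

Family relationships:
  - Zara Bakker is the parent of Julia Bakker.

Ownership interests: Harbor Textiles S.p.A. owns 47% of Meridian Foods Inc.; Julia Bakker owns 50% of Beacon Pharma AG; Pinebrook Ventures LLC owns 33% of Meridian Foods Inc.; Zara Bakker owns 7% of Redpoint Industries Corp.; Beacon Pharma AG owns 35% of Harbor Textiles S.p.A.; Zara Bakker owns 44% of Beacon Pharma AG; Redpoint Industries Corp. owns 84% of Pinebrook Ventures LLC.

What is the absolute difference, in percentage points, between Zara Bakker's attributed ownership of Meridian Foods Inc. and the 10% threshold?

By parent–child attribution (R3), Zara Bakker is treated as also owning Julia Bakker's interest in Beacon Pharma AG, giving 44% + 50% = 94%.
Chain via Redpoint Industries Corp. → Pinebrook Ventures LLC (R2): 7% × 84% × 33% = 1.9404% of Meridian Foods Inc.
Chain via Beacon Pharma AG → Harbor Textiles S.p.A. (R2): 94% × 35% × 47% = 15.463% of Meridian Foods Inc.
Aggregating (R1): 1.9404% + 15.463% = 17.4034%.
17.4034% exceeds the 10% threshold by 7.4034 percentage points.

7.4034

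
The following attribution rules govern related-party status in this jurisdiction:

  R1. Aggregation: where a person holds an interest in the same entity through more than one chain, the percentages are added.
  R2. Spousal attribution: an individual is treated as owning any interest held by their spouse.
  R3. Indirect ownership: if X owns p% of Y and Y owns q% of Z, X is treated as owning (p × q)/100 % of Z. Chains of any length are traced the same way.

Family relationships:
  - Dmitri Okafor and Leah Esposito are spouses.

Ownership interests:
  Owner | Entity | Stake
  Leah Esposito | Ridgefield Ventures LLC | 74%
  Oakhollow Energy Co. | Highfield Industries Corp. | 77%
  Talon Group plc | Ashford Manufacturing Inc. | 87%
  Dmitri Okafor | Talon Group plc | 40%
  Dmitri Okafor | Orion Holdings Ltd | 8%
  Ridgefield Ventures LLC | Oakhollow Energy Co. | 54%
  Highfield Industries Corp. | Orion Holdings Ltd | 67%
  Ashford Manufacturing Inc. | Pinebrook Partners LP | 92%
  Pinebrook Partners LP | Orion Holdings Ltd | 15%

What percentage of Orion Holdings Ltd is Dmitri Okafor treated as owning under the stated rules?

By spousal attribution (R2), Dmitri Okafor is treated as owning Leah Esposito's 74% interest in Ridgefield Ventures LLC.
Chain via Talon Group plc → Ashford Manufacturing Inc. → Pinebrook Partners LP (R3): 40% × 87% × 92% × 15% = 4.8024% of Orion Holdings Ltd.
Direct interest in Orion Holdings Ltd: 8%.
Chain via Ridgefield Ventures LLC → Oakhollow Energy Co. → Highfield Industries Corp. (R3): 74% × 54% × 77% × 67% = 20.615364% of Orion Holdings Ltd.
Aggregating (R1): 4.8024% + 8% + 20.615364% = 33.417764%.

33.417764%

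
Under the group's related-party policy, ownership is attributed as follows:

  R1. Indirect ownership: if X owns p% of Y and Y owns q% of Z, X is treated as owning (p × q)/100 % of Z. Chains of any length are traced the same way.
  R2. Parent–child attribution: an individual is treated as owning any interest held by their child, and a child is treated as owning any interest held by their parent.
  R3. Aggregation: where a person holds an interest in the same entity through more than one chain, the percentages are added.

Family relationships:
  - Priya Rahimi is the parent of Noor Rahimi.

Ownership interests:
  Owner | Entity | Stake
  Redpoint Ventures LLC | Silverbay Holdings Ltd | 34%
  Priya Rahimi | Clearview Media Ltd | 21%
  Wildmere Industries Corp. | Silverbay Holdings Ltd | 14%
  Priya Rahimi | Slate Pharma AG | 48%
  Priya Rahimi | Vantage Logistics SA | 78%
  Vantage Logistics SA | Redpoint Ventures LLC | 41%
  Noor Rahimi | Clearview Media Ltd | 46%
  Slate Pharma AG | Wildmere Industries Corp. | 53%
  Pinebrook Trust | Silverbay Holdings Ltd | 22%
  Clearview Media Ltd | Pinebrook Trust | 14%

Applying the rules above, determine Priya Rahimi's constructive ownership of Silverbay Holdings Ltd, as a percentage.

By parent–child attribution (R2), Priya Rahimi is treated as also owning Noor Rahimi's interest in Clearview Media Ltd, giving 21% + 46% = 67%.
Chain via Vantage Logistics SA → Redpoint Ventures LLC (R1): 78% × 41% × 34% = 10.8732% of Silverbay Holdings Ltd.
Chain via Slate Pharma AG → Wildmere Industries Corp. (R1): 48% × 53% × 14% = 3.5616% of Silverbay Holdings Ltd.
Chain via Clearview Media Ltd → Pinebrook Trust (R1): 67% × 14% × 22% = 2.0636% of Silverbay Holdings Ltd.
Aggregating (R3): 10.8732% + 3.5616% + 2.0636% = 16.4984%.

16.4984%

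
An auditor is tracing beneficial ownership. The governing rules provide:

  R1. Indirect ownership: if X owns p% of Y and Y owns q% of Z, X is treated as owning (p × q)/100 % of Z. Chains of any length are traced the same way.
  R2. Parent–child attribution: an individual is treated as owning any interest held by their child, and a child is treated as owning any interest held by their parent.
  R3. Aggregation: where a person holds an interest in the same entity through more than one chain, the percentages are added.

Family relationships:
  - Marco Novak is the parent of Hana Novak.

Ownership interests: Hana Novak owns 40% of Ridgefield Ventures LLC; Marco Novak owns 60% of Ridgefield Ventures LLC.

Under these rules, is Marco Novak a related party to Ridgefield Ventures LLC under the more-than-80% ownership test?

By parent–child attribution (R2), Marco Novak is treated as also owning Hana Novak's interest in Ridgefield Ventures LLC, giving 60% + 40% = 100%.
Direct interest in Ridgefield Ventures LLC: 100%.
100% exceeds the 80% threshold, so Marco is a related party to Ridgefield Ventures LLC.

Yes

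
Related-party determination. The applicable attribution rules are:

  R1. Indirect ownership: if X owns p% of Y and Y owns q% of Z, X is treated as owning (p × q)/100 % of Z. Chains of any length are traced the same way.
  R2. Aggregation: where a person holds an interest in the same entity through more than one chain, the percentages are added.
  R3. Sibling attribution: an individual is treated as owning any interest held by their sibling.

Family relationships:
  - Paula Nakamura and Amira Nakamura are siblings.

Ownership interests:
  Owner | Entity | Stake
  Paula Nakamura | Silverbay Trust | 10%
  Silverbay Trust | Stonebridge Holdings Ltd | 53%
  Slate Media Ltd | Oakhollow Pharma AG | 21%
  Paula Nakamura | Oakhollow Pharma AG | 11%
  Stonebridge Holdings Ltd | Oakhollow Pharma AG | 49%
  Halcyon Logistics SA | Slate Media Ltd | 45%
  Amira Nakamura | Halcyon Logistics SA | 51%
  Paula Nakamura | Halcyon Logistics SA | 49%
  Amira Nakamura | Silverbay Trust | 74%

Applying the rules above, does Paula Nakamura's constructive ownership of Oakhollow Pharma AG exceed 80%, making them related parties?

No

By sibling attribution (R3), Paula Nakamura is treated as also owning Amira Nakamura's interest in Silverbay Trust, giving 10% + 74% = 84%.
By sibling attribution (R3), Paula Nakamura is treated as also owning Amira Nakamura's interest in Halcyon Logistics SA, giving 49% + 51% = 100%.
Chain via Silverbay Trust → Stonebridge Holdings Ltd (R1): 84% × 53% × 49% = 21.8148% of Oakhollow Pharma AG.
Chain via Halcyon Logistics SA → Slate Media Ltd (R1): 100% × 45% × 21% = 9.45% of Oakhollow Pharma AG.
Direct interest in Oakhollow Pharma AG: 11%.
Aggregating (R2): 21.8148% + 9.45% + 11% = 42.2648%.
42.2648% does not exceed the 80% threshold, so Paula is not a related party to Oakhollow Pharma AG.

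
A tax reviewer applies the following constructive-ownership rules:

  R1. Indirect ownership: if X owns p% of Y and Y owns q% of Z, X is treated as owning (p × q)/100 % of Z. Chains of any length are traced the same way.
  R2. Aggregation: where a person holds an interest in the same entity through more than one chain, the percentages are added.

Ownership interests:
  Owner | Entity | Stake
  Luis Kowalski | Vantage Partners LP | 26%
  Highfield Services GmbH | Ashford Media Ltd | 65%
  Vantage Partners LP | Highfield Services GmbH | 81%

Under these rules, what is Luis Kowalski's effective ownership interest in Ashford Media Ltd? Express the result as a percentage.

Chain via Vantage Partners LP → Highfield Services GmbH (R1): 26% × 81% × 65% = 13.689% of Ashford Media Ltd.

13.689%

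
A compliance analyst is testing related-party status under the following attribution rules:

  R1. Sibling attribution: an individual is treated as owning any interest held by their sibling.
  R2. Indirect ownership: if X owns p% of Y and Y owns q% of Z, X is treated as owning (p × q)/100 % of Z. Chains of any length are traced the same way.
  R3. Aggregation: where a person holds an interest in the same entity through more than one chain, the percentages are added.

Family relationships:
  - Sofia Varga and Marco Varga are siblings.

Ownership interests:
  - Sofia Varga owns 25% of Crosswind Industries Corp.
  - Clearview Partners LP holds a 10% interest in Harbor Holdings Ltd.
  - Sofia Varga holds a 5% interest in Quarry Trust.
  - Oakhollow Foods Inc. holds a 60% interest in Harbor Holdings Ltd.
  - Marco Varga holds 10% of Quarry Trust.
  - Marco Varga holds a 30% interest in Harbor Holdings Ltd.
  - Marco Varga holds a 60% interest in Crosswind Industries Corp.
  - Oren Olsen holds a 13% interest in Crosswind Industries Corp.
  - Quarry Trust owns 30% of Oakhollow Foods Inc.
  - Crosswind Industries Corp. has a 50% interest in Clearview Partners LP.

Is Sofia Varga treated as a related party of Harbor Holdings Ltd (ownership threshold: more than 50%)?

By sibling attribution (R1), Sofia Varga is treated as also owning Marco Varga's interest in Quarry Trust, giving 5% + 10% = 15%.
By sibling attribution (R1), Sofia Varga is treated as also owning Marco Varga's interest in Crosswind Industries Corp, giving 25% + 60% = 85%.
By sibling attribution (R1), Sofia Varga is treated as owning Marco Varga's 30% interest in Harbor Holdings Ltd.
Chain via Quarry Trust → Oakhollow Foods Inc. (R2): 15% × 30% × 60% = 2.7% of Harbor Holdings Ltd.
Chain via Crosswind Industries Corp. → Clearview Partners LP (R2): 85% × 50% × 10% = 4.25% of Harbor Holdings Ltd.
Direct interest in Harbor Holdings Ltd: 30%.
Aggregating (R3): 2.7% + 4.25% + 30% = 36.95%.
36.95% does not exceed the 50% threshold, so Sofia is not a related party to Harbor Holdings Ltd.

No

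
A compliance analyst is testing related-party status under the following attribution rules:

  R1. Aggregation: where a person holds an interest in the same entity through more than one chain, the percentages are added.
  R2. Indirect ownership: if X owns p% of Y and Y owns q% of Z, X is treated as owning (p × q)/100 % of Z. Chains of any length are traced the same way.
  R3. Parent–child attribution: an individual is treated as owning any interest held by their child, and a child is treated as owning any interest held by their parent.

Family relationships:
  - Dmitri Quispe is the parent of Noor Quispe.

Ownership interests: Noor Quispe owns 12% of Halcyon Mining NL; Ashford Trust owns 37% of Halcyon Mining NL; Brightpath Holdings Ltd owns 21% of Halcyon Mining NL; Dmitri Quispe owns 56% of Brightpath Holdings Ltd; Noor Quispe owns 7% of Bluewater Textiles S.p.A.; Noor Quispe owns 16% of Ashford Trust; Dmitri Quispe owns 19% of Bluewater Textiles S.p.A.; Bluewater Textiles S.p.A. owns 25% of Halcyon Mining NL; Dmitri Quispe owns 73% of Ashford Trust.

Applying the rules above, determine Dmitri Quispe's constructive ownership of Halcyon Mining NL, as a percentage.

63.19%

By parent–child attribution (R3), Dmitri Quispe is treated as also owning Noor Quispe's interest in Ashford Trust, giving 73% + 16% = 89%.
By parent–child attribution (R3), Dmitri Quispe is treated as also owning Noor Quispe's interest in Bluewater Textiles S.p.A, giving 19% + 7% = 26%.
By parent–child attribution (R3), Dmitri Quispe is treated as owning Noor Quispe's 12% interest in Halcyon Mining NL.
Chain via Brightpath Holdings Ltd (R2): 56% × 21% = 11.76% of Halcyon Mining NL.
Chain via Ashford Trust (R2): 89% × 37% = 32.93% of Halcyon Mining NL.
Chain via Bluewater Textiles S.p.A. (R2): 26% × 25% = 6.5% of Halcyon Mining NL.
Direct interest in Halcyon Mining NL: 12%.
Aggregating (R1): 11.76% + 32.93% + 6.5% + 12% = 63.19%.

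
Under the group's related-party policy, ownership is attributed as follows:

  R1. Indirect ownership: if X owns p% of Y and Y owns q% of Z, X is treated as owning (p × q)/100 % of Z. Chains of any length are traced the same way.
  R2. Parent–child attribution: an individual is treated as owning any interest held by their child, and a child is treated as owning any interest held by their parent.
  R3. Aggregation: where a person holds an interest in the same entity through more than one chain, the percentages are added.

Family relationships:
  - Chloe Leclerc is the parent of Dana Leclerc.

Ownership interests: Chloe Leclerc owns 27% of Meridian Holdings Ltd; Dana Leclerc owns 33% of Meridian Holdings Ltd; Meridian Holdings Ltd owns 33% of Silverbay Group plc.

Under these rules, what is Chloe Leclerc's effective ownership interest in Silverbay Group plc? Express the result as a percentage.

By parent–child attribution (R2), Chloe Leclerc is treated as also owning Dana Leclerc's interest in Meridian Holdings Ltd, giving 27% + 33% = 60%.
Chain via Meridian Holdings Ltd (R1): 60% × 33% = 19.8% of Silverbay Group plc.

19.8%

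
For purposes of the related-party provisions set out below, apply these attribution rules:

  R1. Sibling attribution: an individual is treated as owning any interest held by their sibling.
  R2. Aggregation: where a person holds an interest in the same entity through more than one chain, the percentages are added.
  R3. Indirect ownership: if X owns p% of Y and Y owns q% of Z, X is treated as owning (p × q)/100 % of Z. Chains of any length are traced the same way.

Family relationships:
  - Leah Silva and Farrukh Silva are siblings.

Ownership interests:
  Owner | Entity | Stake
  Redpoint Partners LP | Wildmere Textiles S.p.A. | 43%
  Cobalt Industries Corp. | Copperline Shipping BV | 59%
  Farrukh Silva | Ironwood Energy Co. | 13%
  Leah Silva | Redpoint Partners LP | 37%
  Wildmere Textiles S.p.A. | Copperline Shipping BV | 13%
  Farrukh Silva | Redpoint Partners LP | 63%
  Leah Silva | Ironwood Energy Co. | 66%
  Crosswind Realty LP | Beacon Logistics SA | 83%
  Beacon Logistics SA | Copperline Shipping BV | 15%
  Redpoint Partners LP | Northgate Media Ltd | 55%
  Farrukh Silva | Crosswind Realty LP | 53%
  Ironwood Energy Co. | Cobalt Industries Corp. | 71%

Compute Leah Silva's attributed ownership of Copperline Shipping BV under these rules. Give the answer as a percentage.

45.2816%

By sibling attribution (R1), Leah Silva is treated as also owning Farrukh Silva's interest in Ironwood Energy Co, giving 66% + 13% = 79%.
By sibling attribution (R1), Leah Silva is treated as also owning Farrukh Silva's interest in Redpoint Partners LP, giving 37% + 63% = 100%.
By sibling attribution (R1), Leah Silva is treated as owning Farrukh Silva's 53% interest in Crosswind Realty LP.
Chain via Ironwood Energy Co. → Cobalt Industries Corp. (R3): 79% × 71% × 59% = 33.0931% of Copperline Shipping BV.
Chain via Redpoint Partners LP → Wildmere Textiles S.p.A. (R3): 100% × 43% × 13% = 5.59% of Copperline Shipping BV.
Chain via Crosswind Realty LP → Beacon Logistics SA (R3): 53% × 83% × 15% = 6.5985% of Copperline Shipping BV.
Aggregating (R2): 33.0931% + 5.59% + 6.5985% = 45.2816%.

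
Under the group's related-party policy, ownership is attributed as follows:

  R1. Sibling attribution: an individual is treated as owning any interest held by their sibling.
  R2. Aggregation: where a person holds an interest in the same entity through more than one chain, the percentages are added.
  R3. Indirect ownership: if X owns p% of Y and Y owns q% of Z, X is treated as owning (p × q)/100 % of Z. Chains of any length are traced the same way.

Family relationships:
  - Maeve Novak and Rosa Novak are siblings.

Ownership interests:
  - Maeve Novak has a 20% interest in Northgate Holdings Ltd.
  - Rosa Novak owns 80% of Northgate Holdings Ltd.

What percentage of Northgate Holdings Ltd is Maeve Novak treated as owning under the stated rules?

By sibling attribution (R1), Maeve Novak is treated as also owning Rosa Novak's interest in Northgate Holdings Ltd, giving 20% + 80% = 100%.
Direct interest in Northgate Holdings Ltd: 100%.

100%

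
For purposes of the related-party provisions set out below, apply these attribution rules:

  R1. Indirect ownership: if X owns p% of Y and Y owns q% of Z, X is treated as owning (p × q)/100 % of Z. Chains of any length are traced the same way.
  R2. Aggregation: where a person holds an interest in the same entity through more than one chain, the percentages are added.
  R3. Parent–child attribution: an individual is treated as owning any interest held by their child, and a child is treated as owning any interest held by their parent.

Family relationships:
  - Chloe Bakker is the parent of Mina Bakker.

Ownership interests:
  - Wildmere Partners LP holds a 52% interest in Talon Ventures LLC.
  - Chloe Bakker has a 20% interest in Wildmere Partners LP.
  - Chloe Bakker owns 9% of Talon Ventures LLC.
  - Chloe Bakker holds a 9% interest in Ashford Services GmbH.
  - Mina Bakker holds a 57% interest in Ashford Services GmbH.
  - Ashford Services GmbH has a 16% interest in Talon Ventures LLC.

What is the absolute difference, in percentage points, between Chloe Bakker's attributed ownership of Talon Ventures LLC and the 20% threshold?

9.96

By parent–child attribution (R3), Chloe Bakker is treated as also owning Mina Bakker's interest in Ashford Services GmbH, giving 9% + 57% = 66%.
Chain via Wildmere Partners LP (R1): 20% × 52% = 10.4% of Talon Ventures LLC.
Chain via Ashford Services GmbH (R1): 66% × 16% = 10.56% of Talon Ventures LLC.
Direct interest in Talon Ventures LLC: 9%.
Aggregating (R2): 10.4% + 10.56% + 9% = 29.96%.
29.96% exceeds the 20% threshold by 9.96 percentage points.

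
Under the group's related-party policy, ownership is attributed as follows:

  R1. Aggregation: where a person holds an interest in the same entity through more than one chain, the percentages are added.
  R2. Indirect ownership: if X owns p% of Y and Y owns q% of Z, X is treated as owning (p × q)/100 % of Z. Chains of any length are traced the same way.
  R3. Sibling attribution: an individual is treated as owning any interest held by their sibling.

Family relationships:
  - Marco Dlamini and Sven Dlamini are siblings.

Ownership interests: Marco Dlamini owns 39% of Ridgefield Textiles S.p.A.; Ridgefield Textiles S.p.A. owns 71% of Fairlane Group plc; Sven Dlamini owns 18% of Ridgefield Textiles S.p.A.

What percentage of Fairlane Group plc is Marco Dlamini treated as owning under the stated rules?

By sibling attribution (R3), Marco Dlamini is treated as also owning Sven Dlamini's interest in Ridgefield Textiles S.p.A, giving 39% + 18% = 57%.
Chain via Ridgefield Textiles S.p.A. (R2): 57% × 71% = 40.47% of Fairlane Group plc.

40.47%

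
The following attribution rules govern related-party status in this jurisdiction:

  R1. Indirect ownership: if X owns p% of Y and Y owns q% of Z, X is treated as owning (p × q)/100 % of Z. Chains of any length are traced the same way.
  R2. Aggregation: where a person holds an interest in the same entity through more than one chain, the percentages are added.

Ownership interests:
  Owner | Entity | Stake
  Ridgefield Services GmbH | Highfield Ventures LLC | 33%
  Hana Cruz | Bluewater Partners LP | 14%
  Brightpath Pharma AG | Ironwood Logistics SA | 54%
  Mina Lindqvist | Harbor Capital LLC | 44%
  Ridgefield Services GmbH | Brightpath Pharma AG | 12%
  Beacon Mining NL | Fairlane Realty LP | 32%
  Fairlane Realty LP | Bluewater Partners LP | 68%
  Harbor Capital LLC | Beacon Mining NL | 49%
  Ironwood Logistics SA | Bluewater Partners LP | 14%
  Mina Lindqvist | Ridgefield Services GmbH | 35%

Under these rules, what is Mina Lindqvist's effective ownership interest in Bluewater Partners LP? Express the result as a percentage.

Chain via Harbor Capital LLC → Beacon Mining NL → Fairlane Realty LP (R1): 44% × 49% × 32% × 68% = 4.691456% of Bluewater Partners LP.
Chain via Ridgefield Services GmbH → Brightpath Pharma AG → Ironwood Logistics SA (R1): 35% × 12% × 54% × 14% = 0.31752% of Bluewater Partners LP.
Aggregating (R2): 4.691456% + 0.31752% = 5.008976%.

5.008976%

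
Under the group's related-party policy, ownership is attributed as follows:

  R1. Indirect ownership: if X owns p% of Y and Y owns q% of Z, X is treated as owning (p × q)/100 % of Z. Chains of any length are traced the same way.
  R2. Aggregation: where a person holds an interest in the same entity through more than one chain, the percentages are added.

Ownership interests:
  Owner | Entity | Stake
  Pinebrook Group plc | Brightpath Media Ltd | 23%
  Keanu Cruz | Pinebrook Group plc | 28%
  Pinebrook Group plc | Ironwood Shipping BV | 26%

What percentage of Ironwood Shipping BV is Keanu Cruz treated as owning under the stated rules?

7.28%

Chain via Pinebrook Group plc (R1): 28% × 26% = 7.28% of Ironwood Shipping BV.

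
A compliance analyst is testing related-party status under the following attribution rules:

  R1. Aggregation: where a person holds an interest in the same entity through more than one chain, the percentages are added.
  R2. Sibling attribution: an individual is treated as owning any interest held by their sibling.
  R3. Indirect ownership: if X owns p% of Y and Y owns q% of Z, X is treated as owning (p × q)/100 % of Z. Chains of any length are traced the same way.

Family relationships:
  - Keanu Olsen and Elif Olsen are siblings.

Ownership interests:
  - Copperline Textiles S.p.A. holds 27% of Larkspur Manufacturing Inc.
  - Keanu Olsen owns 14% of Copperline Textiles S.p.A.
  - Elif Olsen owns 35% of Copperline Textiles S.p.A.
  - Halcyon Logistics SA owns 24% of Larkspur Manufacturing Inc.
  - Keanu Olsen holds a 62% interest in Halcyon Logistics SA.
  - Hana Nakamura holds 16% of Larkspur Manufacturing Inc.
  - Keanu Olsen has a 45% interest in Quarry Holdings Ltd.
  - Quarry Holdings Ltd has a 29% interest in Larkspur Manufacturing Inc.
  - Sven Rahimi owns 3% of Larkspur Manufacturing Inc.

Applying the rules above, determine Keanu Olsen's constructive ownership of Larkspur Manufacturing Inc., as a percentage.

41.16%

By sibling attribution (R2), Keanu Olsen is treated as also owning Elif Olsen's interest in Copperline Textiles S.p.A, giving 14% + 35% = 49%.
Chain via Halcyon Logistics SA (R3): 62% × 24% = 14.88% of Larkspur Manufacturing Inc.
Chain via Quarry Holdings Ltd (R3): 45% × 29% = 13.05% of Larkspur Manufacturing Inc.
Chain via Copperline Textiles S.p.A. (R3): 49% × 27% = 13.23% of Larkspur Manufacturing Inc.
Aggregating (R1): 14.88% + 13.05% + 13.23% = 41.16%.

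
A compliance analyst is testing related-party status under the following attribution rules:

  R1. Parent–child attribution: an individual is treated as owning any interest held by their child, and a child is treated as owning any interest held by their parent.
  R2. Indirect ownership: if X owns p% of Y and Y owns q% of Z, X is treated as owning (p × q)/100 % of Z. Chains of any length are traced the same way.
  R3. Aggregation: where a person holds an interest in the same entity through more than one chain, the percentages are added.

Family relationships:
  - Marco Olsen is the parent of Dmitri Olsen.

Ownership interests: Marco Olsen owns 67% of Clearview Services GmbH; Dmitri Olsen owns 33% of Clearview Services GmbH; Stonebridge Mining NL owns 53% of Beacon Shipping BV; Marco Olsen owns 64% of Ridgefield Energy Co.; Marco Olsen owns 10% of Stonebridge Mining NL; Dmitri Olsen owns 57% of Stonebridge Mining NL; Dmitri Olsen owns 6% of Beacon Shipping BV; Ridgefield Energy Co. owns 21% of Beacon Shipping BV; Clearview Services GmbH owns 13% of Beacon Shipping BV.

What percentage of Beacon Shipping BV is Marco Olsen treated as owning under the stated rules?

By parent–child attribution (R1), Marco Olsen is treated as also owning Dmitri Olsen's interest in Clearview Services GmbH, giving 67% + 33% = 100%.
By parent–child attribution (R1), Marco Olsen is treated as also owning Dmitri Olsen's interest in Stonebridge Mining NL, giving 10% + 57% = 67%.
By parent–child attribution (R1), Marco Olsen is treated as owning Dmitri Olsen's 6% interest in Beacon Shipping BV.
Chain via Clearview Services GmbH (R2): 100% × 13% = 13% of Beacon Shipping BV.
Chain via Stonebridge Mining NL (R2): 67% × 53% = 35.51% of Beacon Shipping BV.
Chain via Ridgefield Energy Co. (R2): 64% × 21% = 13.44% of Beacon Shipping BV.
Direct interest in Beacon Shipping BV: 6%.
Aggregating (R3): 13% + 35.51% + 13.44% + 6% = 67.95%.

67.95%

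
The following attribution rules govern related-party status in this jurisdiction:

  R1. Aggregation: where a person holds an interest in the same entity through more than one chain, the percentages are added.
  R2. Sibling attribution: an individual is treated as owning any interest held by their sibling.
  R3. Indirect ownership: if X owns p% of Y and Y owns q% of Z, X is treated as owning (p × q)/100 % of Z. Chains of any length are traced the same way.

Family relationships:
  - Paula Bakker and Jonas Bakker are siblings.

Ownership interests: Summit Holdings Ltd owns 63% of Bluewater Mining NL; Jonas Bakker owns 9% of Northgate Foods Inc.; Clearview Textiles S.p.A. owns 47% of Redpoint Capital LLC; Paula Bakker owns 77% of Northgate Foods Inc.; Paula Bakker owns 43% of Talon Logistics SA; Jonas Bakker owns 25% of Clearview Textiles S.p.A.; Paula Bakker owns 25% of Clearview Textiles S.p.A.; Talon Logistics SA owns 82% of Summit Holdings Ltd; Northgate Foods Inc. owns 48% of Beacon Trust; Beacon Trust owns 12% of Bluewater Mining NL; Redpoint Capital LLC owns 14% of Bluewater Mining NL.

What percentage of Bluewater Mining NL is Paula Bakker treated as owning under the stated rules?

By sibling attribution (R2), Paula Bakker is treated as also owning Jonas Bakker's interest in Northgate Foods Inc, giving 77% + 9% = 86%.
By sibling attribution (R2), Paula Bakker is treated as also owning Jonas Bakker's interest in Clearview Textiles S.p.A, giving 25% + 25% = 50%.
Chain via Northgate Foods Inc. → Beacon Trust (R3): 86% × 48% × 12% = 4.9536% of Bluewater Mining NL.
Chain via Clearview Textiles S.p.A. → Redpoint Capital LLC (R3): 50% × 47% × 14% = 3.29% of Bluewater Mining NL.
Chain via Talon Logistics SA → Summit Holdings Ltd (R3): 43% × 82% × 63% = 22.2138% of Bluewater Mining NL.
Aggregating (R1): 4.9536% + 3.29% + 22.2138% = 30.4574%.

30.4574%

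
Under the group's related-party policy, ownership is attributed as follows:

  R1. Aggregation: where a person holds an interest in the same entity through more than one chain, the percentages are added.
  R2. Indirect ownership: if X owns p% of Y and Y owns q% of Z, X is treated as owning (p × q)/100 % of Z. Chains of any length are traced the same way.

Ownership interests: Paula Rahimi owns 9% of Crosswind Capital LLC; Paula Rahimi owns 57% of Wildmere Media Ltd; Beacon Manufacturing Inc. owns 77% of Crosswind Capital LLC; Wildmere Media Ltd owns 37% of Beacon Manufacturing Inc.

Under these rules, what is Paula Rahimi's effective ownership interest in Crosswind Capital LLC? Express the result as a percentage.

Chain via Wildmere Media Ltd → Beacon Manufacturing Inc. (R2): 57% × 37% × 77% = 16.2393% of Crosswind Capital LLC.
Direct interest in Crosswind Capital LLC: 9%.
Aggregating (R1): 16.2393% + 9% = 25.2393%.

25.2393%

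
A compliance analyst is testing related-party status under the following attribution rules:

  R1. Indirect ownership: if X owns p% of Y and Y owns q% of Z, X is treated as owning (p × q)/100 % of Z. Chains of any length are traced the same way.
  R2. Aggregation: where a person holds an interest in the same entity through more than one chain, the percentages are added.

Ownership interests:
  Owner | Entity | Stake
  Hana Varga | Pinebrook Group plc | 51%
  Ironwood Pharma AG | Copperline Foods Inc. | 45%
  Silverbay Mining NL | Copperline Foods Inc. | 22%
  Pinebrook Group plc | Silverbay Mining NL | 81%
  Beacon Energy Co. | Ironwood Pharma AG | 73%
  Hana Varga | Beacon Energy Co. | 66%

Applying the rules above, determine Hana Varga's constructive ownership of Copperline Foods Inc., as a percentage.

30.7692%

Chain via Beacon Energy Co. → Ironwood Pharma AG (R1): 66% × 73% × 45% = 21.681% of Copperline Foods Inc.
Chain via Pinebrook Group plc → Silverbay Mining NL (R1): 51% × 81% × 22% = 9.0882% of Copperline Foods Inc.
Aggregating (R2): 21.681% + 9.0882% = 30.7692%.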